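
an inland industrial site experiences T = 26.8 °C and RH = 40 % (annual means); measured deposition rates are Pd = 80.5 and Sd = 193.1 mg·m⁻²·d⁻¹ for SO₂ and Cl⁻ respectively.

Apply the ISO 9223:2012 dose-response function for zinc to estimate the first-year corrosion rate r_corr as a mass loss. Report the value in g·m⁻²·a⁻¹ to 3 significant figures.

zinc: f(T) = -0.071·(T−10) [T>10 °C] = -1.1928
  sulphur-dioxide contribution → 0.1699 μm/a
  chloride contribution → 4.723 μm/a
  ⇒ r_corr(zinc) = 4.893 μm/a
Convert to mass loss: 4.893 μm/a × 7.14 g/cm³ = 34.94 g·m⁻²·a⁻¹

r_corr = 34.9 g·m⁻²·a⁻¹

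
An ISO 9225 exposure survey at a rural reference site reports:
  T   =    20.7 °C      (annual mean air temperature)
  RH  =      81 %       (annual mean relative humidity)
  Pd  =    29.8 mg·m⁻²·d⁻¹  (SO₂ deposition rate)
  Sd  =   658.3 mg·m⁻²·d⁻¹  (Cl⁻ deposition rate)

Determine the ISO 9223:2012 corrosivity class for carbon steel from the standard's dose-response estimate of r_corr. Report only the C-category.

CX

carbon steel: T>10 °C ⇒ hinge -0.054·(20.7−10) = -0.5778
  SO₂ term: 1.77·29.8^0.52·exp(0.02·81-0.5778) = 29.32
  Sd branch = 0.102·Sd^0.62·e^(0.033·RH+0.04·T) = 189 μm/a
  r_corr = 29.32 + 189 = 218.3 μm/a
218 μm/a falls in (200, 700] for carbon steel → category CX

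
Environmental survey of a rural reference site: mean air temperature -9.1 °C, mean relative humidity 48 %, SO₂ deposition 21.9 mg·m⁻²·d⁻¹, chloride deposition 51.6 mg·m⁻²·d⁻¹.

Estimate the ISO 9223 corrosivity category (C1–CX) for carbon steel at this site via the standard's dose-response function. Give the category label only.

C2

carbon steel: temperature factor f = +0.150·(-19.1) = -2.8650
  SO₂ term: 1.77·21.9^0.52·exp(0.02·48-2.8650) = 1.311
  Cl⁻ term: 0.102·51.6^0.62·exp(0.033·48+0.04·-9.1) = 3.984
  r_corr = 1.311 + 3.984 = 5.295 μm/a
5.29 μm/a falls in (1.3, 25] for carbon steel → category C2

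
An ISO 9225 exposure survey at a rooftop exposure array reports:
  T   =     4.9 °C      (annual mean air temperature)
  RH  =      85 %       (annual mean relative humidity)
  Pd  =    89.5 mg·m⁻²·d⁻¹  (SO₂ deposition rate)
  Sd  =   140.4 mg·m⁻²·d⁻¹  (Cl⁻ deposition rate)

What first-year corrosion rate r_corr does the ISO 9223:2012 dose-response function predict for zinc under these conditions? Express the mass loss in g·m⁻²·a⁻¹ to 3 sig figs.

zinc: f(T) = +0.038·(T−10) [T≤10 °C] = -0.1938
  sulphur-dioxide contribution → 3.831 μm/a
  chloride contribution → 0.8775 μm/a
  ⇒ r_corr(zinc) = 4.709 μm/a
Convert to mass loss: 4.709 μm/a × 7.14 g/cm³ = 33.62 g·m⁻²·a⁻¹

r_corr = 33.6 g·m⁻²·a⁻¹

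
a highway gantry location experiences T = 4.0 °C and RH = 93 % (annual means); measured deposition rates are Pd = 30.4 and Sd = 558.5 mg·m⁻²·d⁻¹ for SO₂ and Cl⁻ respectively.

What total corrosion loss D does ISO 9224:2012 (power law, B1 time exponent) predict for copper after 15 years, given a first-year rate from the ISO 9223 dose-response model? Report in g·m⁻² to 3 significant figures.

copper: temperature factor f = +0.126·(-6.0) = -0.7560
  sulphur-dioxide contribution → 1.46 μm/a
  chloride contribution → 1.957 μm/a
  total first-year rate 3.417 μm/a
Power-law: D(15) = r_corr · 15^0.667
  D(15) = 3.417 × 15^0.667 = 3.417 × 6.088 = 20.8 μm
  Mass loss = 20.8 μm × 8.96 g/cm³ = 186.4 g·m⁻²

D(15) = 186 g·m⁻²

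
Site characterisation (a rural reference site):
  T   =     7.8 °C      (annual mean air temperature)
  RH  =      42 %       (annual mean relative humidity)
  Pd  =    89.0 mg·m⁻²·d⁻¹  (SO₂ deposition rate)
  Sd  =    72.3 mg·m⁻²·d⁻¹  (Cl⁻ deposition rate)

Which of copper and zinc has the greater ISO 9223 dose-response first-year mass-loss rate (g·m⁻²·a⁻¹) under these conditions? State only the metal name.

zinc

copper: f(T) = +0.126·(T−10) [T≤10 °C] = -0.2772
  Pd branch = 0.0053·Pd^0.26·e^(0.059·RH+f) = 0.1538 μm/a
  Cl⁻ term: 0.01025·72.3^0.27·exp(0.036·42+0.049·7.8) = 0.2164
  sum: 0.1538 + 0.2164 → r_corr = 0.3702 μm/a
  mass loss = 0.3702 μm/a × 8.96 g/cm³ = 3.317 g·m⁻²·a⁻¹
zinc: temperature factor f = +0.038·(-2.2) = -0.0836
  SO₂ term: 0.0129·89.0^0.44·exp(0.046·42-0.0836) = 0.5903
  Sd branch = 0.0175·Sd^0.57·e^(0.008·RH+0.085·T) = 0.5453 μm/a
  r_corr = 0.5903 + 0.5453 = 1.136 μm/a
  mass loss = 1.136 μm/a × 7.14 g/cm³ = 8.108 g·m⁻²·a⁻¹
Ordering by g·m⁻²·a⁻¹: zinc (8.11) > copper (3.32)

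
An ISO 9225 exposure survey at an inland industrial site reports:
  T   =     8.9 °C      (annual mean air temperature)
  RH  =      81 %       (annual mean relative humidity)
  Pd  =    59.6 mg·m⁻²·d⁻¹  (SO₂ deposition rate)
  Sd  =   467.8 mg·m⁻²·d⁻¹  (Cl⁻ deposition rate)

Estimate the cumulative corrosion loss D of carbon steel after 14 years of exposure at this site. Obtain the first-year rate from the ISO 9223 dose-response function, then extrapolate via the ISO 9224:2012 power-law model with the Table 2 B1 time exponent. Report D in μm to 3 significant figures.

carbon steel: temperature factor f = +0.150·(-1.1) = -0.1650
  Pd branch = 1.77·Pd^0.52·e^(0.02·RH+f) = 63.53 μm/a
  Sd branch = 0.102·Sd^0.62·e^(0.033·RH+0.04·T) = 95.39 μm/a
  sum: 63.53 + 95.39 → r_corr = 158.9 μm/a
Power-law: D(14) = r_corr · 14^0.523
  D(14) = 158.9 × 14^0.523 = 158.9 × 3.976 = 631.9 μm

D(14) = 632 μm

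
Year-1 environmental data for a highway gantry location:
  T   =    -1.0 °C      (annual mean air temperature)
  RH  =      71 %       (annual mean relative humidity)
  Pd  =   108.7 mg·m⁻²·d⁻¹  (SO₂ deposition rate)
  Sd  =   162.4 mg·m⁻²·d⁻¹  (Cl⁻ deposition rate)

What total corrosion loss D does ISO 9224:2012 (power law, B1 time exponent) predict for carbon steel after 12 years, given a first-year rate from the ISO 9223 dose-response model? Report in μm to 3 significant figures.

carbon steel: T≤10 °C ⇒ hinge +0.150·(-1.0−10) = -1.6500
  SO₂ term: 1.77·108.7^0.52·exp(0.02·71-1.6500) = 16.1
  Sd branch = 0.102·Sd^0.62·e^(0.033·RH+0.04·T) = 23.95 μm/a
  sum: 16.1 + 23.95 → r_corr = 40.06 μm/a
Power-law: D(12) = r_corr · 12^0.523
  D(12) = 40.06 × 12^0.523 = 40.06 × 3.668 = 146.9 μm

D(12) = 147 μm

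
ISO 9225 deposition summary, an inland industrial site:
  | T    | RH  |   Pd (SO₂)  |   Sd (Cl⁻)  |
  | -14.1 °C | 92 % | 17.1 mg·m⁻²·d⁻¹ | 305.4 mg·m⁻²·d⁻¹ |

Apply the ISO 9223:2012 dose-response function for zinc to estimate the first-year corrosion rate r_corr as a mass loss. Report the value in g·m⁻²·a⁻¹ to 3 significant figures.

r_corr = 10.9 g·m⁻²·a⁻¹

zinc: T≤10 °C ⇒ hinge +0.038·(-14.1−10) = -0.9158
  sulphur-dioxide contribution → 1.24 μm/a
  chloride contribution → 0.2874 μm/a
  total first-year rate 1.527 μm/a
Convert to mass loss: 1.527 μm/a × 7.14 g/cm³ = 10.9 g·m⁻²·a⁻¹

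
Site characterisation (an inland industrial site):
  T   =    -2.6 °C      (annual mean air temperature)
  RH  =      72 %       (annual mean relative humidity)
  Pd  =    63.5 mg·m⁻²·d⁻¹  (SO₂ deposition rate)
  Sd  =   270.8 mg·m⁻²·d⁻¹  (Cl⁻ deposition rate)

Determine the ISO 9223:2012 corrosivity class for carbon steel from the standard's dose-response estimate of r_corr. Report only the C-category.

C3

carbon steel: f(T) = +0.150·(T−10) [T≤10 °C] = -1.8900
  sulphur-dioxide contribution → 9.772 μm/a
  chloride contribution → 31.88 μm/a
  ⇒ r_corr(carbon steel) = 41.66 μm/a
Category bounds: 25…50 μm/a bracket r_corr ⇒ C3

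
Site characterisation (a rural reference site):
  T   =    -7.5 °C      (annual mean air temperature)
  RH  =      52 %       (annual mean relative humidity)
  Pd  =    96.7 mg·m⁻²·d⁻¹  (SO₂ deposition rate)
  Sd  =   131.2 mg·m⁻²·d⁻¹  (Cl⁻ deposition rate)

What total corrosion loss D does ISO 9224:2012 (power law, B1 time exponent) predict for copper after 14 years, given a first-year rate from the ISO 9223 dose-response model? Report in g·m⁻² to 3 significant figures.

D(14) = 11.1 g·m⁻²

copper: T≤10 °C ⇒ hinge +0.126·(-7.5−10) = -2.2050
  SO₂ term: 0.0053·96.7^0.26·exp(0.059·52-2.2050) = 0.04124
  Sd branch = 0.01025·Sd^0.27·e^(0.036·RH+0.049·T) = 0.1722 μm/a
  sum: 0.04124 + 0.1722 → r_corr = 0.2134 μm/a
ISO 9224: D(t) = r_corr · t^b with b = 0.667 (copper, B1)
  D(14) = 0.2134 × 14^0.667 = 0.2134 × 5.814 = 1.241 μm
  Mass loss = 1.241 μm × 8.96 g/cm³ = 11.12 g·m⁻²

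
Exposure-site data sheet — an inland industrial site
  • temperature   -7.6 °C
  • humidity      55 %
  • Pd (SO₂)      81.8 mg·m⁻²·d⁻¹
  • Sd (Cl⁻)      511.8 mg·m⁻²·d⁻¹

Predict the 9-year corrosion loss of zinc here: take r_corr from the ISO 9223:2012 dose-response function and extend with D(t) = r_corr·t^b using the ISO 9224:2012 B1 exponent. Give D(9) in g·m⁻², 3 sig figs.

D(9) = 45.8 g·m⁻²

zinc: f(T) = +0.038·(T−10) [T≤10 °C] = -0.6688
  SO₂ term: 0.0129·81.8^0.44·exp(0.046·55-0.6688) = 0.5761
  Sd branch = 0.0175·Sd^0.57·e^(0.008·RH+0.085·T) = 0.4986 μm/a
  r_corr = 0.5761 + 0.4986 = 1.075 μm/a
Long-term exponent b (ISO 9224 Table 2, B1) = 0.813
  D(9) = 1.075 × 9^0.813 = 1.075 × 5.968 = 6.414 μm
  Mass loss = 6.414 μm × 7.14 g/cm³ = 45.79 g·m⁻²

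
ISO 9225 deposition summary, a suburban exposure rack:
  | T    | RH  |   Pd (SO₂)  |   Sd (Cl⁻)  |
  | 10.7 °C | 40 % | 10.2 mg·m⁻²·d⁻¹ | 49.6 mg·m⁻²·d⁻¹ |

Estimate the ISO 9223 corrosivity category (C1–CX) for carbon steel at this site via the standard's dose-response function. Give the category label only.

carbon steel: f(T) = -0.054·(T−10) [T>10 °C] = -0.0378
  sulphur-dioxide contribution → 12.69 μm/a
  chloride contribution → 6.591 μm/a
  ⇒ r_corr(carbon steel) = 19.28 μm/a
ISO 9223 Table 2 (carbon steel): 1.3 < 19.3 ≤ 25 μm/a ⇒ C2

C2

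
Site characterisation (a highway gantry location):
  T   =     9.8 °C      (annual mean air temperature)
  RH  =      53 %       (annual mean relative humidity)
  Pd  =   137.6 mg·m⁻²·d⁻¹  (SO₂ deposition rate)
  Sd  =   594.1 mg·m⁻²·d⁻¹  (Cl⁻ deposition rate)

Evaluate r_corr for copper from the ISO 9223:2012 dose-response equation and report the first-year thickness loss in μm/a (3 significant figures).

r_corr = 1.05 μm/a

copper: T≤10 °C ⇒ hinge +0.126·(9.8−10) = -0.0252
  sulphur-dioxide contribution → 0.424 μm/a
  chloride contribution → 0.6264 μm/a
  ⇒ r_corr(copper) = 1.05 μm/a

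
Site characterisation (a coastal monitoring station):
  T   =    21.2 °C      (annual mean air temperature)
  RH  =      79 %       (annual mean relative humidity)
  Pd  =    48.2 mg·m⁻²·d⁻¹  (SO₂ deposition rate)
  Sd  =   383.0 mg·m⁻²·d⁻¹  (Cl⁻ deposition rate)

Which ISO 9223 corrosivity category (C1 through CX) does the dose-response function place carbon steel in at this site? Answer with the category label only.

C5

carbon steel: T>10 °C ⇒ hinge -0.054·(21.2−10) = -0.6048
  SO₂ term: 1.77·48.2^0.52·exp(0.02·79-0.6048) = 35.21
  Cl⁻ term: 0.102·383.0^0.62·exp(0.033·79+0.04·21.2) = 129
  r_corr = 35.21 + 129 = 164.2 μm/a
Category bounds: 80…200 μm/a bracket r_corr ⇒ C5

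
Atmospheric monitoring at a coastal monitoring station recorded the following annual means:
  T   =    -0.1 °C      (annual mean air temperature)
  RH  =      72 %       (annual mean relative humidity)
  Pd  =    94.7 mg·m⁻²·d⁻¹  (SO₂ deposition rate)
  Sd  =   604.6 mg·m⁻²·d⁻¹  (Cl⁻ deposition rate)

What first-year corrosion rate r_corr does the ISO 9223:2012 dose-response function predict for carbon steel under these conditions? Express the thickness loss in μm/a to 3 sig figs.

carbon steel: f(T) = +0.150·(T−10) [T≤10 °C] = -1.5150
  Pd branch = 1.77·Pd^0.52·e^(0.02·RH+f) = 17.5 μm/a
  Cl⁻ term: 0.102·604.6^0.62·exp(0.033·72+0.04·-0.1) = 57.98
  sum: 17.5 + 57.98 → r_corr = 75.48 μm/a

r_corr = 75.5 μm/a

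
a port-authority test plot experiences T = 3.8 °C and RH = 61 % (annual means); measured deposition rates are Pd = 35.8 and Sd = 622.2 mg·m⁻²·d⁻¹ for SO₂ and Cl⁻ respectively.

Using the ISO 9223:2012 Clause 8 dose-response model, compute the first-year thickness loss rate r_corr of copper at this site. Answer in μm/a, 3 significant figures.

r_corr = 0.855 μm/a

copper: f(T) = +0.126·(T−10) [T≤10 °C] = -0.7812
  SO₂ term: 0.0053·35.8^0.26·exp(0.059·61-0.7812) = 0.2249
  Sd branch = 0.01025·Sd^0.27·e^(0.036·RH+0.049·T) = 0.6305 μm/a
  r_corr = 0.2249 + 0.6305 = 0.8554 μm/a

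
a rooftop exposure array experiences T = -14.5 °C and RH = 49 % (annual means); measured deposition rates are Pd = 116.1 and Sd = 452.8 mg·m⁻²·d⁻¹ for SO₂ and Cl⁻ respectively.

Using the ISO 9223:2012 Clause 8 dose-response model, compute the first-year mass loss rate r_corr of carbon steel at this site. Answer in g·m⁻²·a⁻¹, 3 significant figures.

carbon steel: f(T) = +0.150·(T−10) [T≤10 °C] = -3.6750
  sulphur-dioxide contribution → 1.417 μm/a
  chloride contribution → 12.75 μm/a
  total first-year rate 14.17 μm/a
Convert to mass loss: 14.17 μm/a × 7.85 g/cm³ = 111.2 g·m⁻²·a⁻¹

r_corr = 111 g·m⁻²·a⁻¹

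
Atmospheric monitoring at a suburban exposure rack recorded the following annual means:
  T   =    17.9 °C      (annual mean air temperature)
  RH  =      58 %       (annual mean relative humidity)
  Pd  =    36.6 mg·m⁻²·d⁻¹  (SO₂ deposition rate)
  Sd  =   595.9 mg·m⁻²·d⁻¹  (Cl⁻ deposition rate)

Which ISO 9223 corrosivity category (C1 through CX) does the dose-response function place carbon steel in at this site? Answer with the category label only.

carbon steel: f(T) = -0.054·(T−10) [T>10 °C] = -0.4266
  Pd branch = 1.77·Pd^0.52·e^(0.02·RH+f) = 23.96 μm/a
  Cl⁻ term: 0.102·595.9^0.62·exp(0.033·58+0.04·17.9) = 74.37
  sum: 23.96 + 74.37 → r_corr = 98.33 μm/a
98.3 μm/a falls in (80, 200] for carbon steel → category C5

C5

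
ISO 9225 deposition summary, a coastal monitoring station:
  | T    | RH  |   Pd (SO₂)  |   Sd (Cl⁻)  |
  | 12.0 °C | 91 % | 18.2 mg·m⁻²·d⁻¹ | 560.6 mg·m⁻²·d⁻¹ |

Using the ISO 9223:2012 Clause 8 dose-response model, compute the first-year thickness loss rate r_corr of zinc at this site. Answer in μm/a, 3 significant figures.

zinc: f(T) = -0.071·(T−10) [T>10 °C] = -0.1420
  Pd branch = 0.0129·Pd^0.44·e^(0.046·RH+f) = 2.638 μm/a
  Cl⁻ term: 0.0175·560.6^0.57·exp(0.008·91+0.085·12.0) = 3.706
  sum: 2.638 + 3.706 → r_corr = 6.344 μm/a

r_corr = 6.34 μm/a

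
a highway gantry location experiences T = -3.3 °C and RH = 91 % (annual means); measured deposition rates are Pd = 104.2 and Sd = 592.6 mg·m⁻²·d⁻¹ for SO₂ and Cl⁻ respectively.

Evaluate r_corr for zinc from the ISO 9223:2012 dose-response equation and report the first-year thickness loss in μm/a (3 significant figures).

r_corr = 4.99 μm/a

zinc: T≤10 °C ⇒ hinge +0.038·(-3.3−10) = -0.5054
  Pd branch = 0.0129·Pd^0.44·e^(0.046·RH+f) = 3.953 μm/a
  Cl⁻ term: 0.0175·592.6^0.57·exp(0.008·91+0.085·-3.3) = 1.042
  r_corr = 3.953 + 1.042 = 4.995 μm/a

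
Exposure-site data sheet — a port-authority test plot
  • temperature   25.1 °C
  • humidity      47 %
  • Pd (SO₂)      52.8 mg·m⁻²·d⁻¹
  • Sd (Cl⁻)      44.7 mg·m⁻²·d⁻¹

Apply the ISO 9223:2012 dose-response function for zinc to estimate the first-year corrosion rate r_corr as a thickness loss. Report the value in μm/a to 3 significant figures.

r_corr = 2.10 μm/a

zinc: f(T) = -0.071·(T−10) [T>10 °C] = -1.0721
  SO₂ term: 0.0129·52.8^0.44·exp(0.046·47-1.0721) = 0.2197
  Cl⁻ term: 0.0175·44.7^0.57·exp(0.008·47+0.085·25.1) = 1.877
  r_corr = 0.2197 + 1.877 = 2.097 μm/a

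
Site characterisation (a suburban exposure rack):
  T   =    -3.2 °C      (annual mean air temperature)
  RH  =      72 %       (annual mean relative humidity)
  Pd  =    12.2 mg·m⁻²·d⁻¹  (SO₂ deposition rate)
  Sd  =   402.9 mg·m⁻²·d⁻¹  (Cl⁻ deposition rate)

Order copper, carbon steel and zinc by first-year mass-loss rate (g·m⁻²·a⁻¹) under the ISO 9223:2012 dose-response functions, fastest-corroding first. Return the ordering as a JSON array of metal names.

copper: T≤10 °C ⇒ hinge +0.126·(-3.2−10) = -1.6632
  Pd branch = 0.0053·Pd^0.26·e^(0.059·RH+f) = 0.1347 μm/a
  Sd branch = 0.01025·Sd^0.27·e^(0.036·RH+0.049·T) = 0.5912 μm/a
  sum: 0.1347 + 0.5912 → r_corr = 0.7259 μm/a
  mass loss = 0.7259 μm/a × 8.96 g/cm³ = 6.504 g·m⁻²·a⁻¹
carbon steel: T≤10 °C ⇒ hinge +0.150·(-3.2−10) = -1.9800
  Pd branch = 1.77·Pd^0.52·e^(0.02·RH+f) = 3.788 μm/a
  Sd branch = 0.102·Sd^0.62·e^(0.033·RH+0.04·T) = 39.82 μm/a
  r_corr = 3.788 + 39.82 = 43.61 μm/a
  mass loss = 43.61 μm/a × 7.85 g/cm³ = 342.3 g·m⁻²·a⁻¹
zinc: f(T) = +0.038·(T−10) [T≤10 °C] = -0.5016
  SO₂ term: 0.0129·12.2^0.44·exp(0.046·72-0.5016) = 0.6444
  Sd branch = 0.0175·Sd^0.57·e^(0.008·RH+0.085·T) = 0.7245 μm/a
  sum: 0.6444 + 0.7245 → r_corr = 1.369 μm/a
  mass loss = 1.369 μm/a × 7.14 g/cm³ = 9.774 g·m⁻²·a⁻¹
Ordering by g·m⁻²·a⁻¹: carbon steel (342) > zinc (9.77) > copper (6.5)

["carbon steel", "zinc", "copper"]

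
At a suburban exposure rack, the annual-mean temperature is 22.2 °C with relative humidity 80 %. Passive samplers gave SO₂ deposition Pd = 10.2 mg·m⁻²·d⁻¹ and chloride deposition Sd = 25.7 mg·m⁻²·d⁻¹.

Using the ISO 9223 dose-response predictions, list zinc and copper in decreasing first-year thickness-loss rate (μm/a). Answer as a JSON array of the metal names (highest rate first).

["zinc", "copper"]

zinc: temperature factor f = -0.071·(12.2) = -0.8662
  sulphur-dioxide contribution → 0.5976 μm/a
  chloride contribution → 1.394 μm/a
  ⇒ r_corr(zinc) = 1.991 μm/a
copper: f(T) = -0.080·(T−10) [T>10 °C] = -0.9760
  sulphur-dioxide contribution → 0.4097 μm/a
  chloride contribution → 1.302 μm/a
  ⇒ r_corr(copper) = 1.712 μm/a
Ordering by μm/a: zinc (1.99) > copper (1.71)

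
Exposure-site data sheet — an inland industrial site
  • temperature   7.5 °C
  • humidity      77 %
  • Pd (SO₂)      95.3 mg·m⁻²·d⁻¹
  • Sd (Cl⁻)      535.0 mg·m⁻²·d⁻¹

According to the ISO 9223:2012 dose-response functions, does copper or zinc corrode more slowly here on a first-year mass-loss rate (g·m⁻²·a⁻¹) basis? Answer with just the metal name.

copper

copper: f(T) = +0.126·(T−10) [T≤10 °C] = -0.3150
  SO₂ term: 0.0053·95.3^0.26·exp(0.059·77-0.3150) = 1.189
  Sd branch = 0.01025·Sd^0.27·e^(0.036·RH+0.049·T) = 1.291 μm/a
  r_corr = 1.189 + 1.291 = 2.479 μm/a
  mass loss = 2.479 μm/a × 8.96 g/cm³ = 22.22 g·m⁻²·a⁻¹
zinc: f(T) = +0.038·(T−10) [T≤10 °C] = -0.0950
  SO₂ term: 0.0129·95.3^0.44·exp(0.046·77-0.0950) = 3.009
  Cl⁻ term: 0.0175·535.0^0.57·exp(0.008·77+0.085·7.5) = 2.201
  r_corr = 3.009 + 2.201 = 5.21 μm/a
  mass loss = 5.21 μm/a × 7.14 g/cm³ = 37.2 g·m⁻²·a⁻¹
Ordering by g·m⁻²·a⁻¹: zinc (37.2) > copper (22.2)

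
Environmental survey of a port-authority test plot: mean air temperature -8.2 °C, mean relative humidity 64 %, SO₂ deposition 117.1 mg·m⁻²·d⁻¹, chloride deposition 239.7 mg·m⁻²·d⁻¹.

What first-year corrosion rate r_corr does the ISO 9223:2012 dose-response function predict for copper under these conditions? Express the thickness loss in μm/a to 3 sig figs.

copper: T≤10 °C ⇒ hinge +0.126·(-8.2−10) = -2.2932
  Pd branch = 0.0053·Pd^0.26·e^(0.059·RH+f) = 0.08055 μm/a
  Sd branch = 0.01025·Sd^0.27·e^(0.036·RH+0.049·T) = 0.3015 μm/a
  sum: 0.08055 + 0.3015 → r_corr = 0.3821 μm/a

r_corr = 0.382 μm/a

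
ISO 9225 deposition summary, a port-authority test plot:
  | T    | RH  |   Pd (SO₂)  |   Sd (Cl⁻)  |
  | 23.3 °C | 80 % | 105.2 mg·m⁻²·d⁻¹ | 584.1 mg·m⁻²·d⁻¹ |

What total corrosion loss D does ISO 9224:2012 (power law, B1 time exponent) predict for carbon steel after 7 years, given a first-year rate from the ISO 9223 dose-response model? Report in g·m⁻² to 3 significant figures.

carbon steel: T>10 °C ⇒ hinge -0.054·(23.3−10) = -0.7182
  SO₂ term: 1.77·105.2^0.52·exp(0.02·80-0.7182) = 48.13
  Cl⁻ term: 0.102·584.1^0.62·exp(0.033·80+0.04·23.3) = 188.4
  sum: 48.13 + 188.4 → r_corr = 236.5 μm/a
Long-term exponent b (ISO 9224 Table 2, B1) = 0.523
  D(7) = 236.5 × 7^0.523 = 236.5 × 2.767 = 654.5 μm
  Mass loss = 654.5 μm × 7.85 g/cm³ = 5138 g·m⁻²

D(7) = 5.14e+03 g·m⁻²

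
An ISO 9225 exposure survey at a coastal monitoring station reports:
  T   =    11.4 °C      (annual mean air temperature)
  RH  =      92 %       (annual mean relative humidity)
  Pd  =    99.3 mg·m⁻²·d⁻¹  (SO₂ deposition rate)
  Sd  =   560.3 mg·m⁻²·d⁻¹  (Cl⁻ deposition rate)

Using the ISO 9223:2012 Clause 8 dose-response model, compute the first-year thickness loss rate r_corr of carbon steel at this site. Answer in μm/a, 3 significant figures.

r_corr = 282 μm/a

carbon steel: temperature factor f = -0.054·(1.4) = -0.0756
  SO₂ term: 1.77·99.3^0.52·exp(0.02·92-0.0756) = 112.9
  Cl⁻ term: 0.102·560.3^0.62·exp(0.033·92+0.04·11.4) = 169.5
  r_corr = 112.9 + 169.5 = 282.4 μm/a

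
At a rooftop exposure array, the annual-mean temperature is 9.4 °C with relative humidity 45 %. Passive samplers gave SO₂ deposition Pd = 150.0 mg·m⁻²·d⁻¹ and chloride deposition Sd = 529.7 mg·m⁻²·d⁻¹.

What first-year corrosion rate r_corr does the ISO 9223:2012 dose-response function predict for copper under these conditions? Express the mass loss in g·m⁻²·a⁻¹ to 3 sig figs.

r_corr = 6.31 g·m⁻²·a⁻¹

copper: f(T) = +0.126·(T−10) [T≤10 °C] = -0.0756
  sulphur-dioxide contribution → 0.2572 μm/a
  chloride contribution → 0.4465 μm/a
  total first-year rate 0.7037 μm/a
Convert to mass loss: 0.7037 μm/a × 8.96 g/cm³ = 6.305 g·m⁻²·a⁻¹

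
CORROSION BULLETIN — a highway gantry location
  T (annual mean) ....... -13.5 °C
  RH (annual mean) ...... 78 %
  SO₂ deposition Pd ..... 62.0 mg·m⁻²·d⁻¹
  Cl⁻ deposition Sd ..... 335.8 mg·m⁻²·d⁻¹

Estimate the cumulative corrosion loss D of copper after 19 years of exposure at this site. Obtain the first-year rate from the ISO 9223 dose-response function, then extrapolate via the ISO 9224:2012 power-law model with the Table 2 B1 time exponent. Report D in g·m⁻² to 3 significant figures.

copper: f(T) = +0.126·(T−10) [T≤10 °C] = -2.9610
  Pd branch = 0.0053·Pd^0.26·e^(0.059·RH+f) = 0.07998 μm/a
  Cl⁻ term: 0.01025·335.8^0.27·exp(0.036·78+0.049·-13.5) = 0.4217
  sum: 0.07998 + 0.4217 → r_corr = 0.5017 μm/a
Power-law: D(19) = r_corr · 19^0.667
  D(19) = 0.5017 × 19^0.667 = 0.5017 × 7.127 = 3.575 μm
  Mass loss = 3.575 μm × 8.96 g/cm³ = 32.04 g·m⁻²

D(19) = 32.0 g·m⁻²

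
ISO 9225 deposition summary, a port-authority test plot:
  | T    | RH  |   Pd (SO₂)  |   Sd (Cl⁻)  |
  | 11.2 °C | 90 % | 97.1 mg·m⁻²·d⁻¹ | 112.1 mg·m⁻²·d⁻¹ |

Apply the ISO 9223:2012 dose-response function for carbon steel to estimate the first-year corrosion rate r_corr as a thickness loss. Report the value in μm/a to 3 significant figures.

carbon steel: temperature factor f = -0.054·(1.2) = -0.0648
  Pd branch = 1.77·Pd^0.52·e^(0.02·RH+f) = 108.4 μm/a
  Cl⁻ term: 0.102·112.1^0.62·exp(0.033·90+0.04·11.2) = 58.05
  r_corr = 108.4 + 58.05 = 166.4 μm/a

r_corr = 166 μm/a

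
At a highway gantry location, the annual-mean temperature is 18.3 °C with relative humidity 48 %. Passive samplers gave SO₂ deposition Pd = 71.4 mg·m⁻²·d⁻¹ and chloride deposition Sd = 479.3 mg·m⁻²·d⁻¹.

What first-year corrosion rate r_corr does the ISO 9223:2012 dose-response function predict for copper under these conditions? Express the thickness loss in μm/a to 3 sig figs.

copper: temperature factor f = -0.080·(8.3) = -0.6640
  Pd branch = 0.0053·Pd^0.26·e^(0.059·RH+f) = 0.1405 μm/a
  Sd branch = 0.01025·Sd^0.27·e^(0.036·RH+0.049·T) = 0.7488 μm/a
  sum: 0.1405 + 0.7488 → r_corr = 0.8894 μm/a

r_corr = 0.889 μm/a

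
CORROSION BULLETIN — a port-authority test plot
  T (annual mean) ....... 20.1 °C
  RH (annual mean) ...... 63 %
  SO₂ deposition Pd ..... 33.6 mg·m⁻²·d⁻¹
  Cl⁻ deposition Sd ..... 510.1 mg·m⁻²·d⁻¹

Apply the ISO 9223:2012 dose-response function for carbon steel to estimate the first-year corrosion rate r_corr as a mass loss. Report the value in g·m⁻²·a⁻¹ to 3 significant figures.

carbon steel: T>10 °C ⇒ hinge -0.054·(20.1−10) = -0.5454
  SO₂ term: 1.77·33.6^0.52·exp(0.02·63-0.5454) = 22.49
  Sd branch = 0.102·Sd^0.62·e^(0.033·RH+0.04·T) = 86.98 μm/a
  sum: 22.49 + 86.98 → r_corr = 109.5 μm/a
Convert to mass loss: 109.5 μm/a × 7.85 g/cm³ = 859.3 g·m⁻²·a⁻¹

r_corr = 859 g·m⁻²·a⁻¹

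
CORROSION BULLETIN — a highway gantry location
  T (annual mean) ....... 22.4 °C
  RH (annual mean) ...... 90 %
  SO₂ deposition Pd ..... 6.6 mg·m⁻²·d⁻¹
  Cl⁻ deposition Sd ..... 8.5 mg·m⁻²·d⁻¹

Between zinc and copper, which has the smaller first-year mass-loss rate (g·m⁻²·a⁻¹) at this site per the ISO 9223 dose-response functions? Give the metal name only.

zinc

zinc: f(T) = -0.071·(T−10) [T>10 °C] = -0.8804
  Pd branch = 0.0129·Pd^0.44·e^(0.046·RH+f) = 0.7706 μm/a
  Sd branch = 0.0175·Sd^0.57·e^(0.008·RH+0.085·T) = 0.8173 μm/a
  sum: 0.7706 + 0.8173 → r_corr = 1.588 μm/a
  mass loss = 1.588 μm/a × 7.14 g/cm³ = 11.34 g·m⁻²·a⁻¹
copper: temperature factor f = -0.080·(12.4) = -0.9920
  SO₂ term: 0.0053·6.6^0.26·exp(0.059·90-0.9920) = 0.6496
  Sd branch = 0.01025·Sd^0.27·e^(0.036·RH+0.049·T) = 1.398 μm/a
  sum: 0.6496 + 1.398 → r_corr = 2.047 μm/a
  mass loss = 2.047 μm/a × 8.96 g/cm³ = 18.35 g·m⁻²·a⁻¹
Ordering by g·m⁻²·a⁻¹: copper (18.3) > zinc (11.3)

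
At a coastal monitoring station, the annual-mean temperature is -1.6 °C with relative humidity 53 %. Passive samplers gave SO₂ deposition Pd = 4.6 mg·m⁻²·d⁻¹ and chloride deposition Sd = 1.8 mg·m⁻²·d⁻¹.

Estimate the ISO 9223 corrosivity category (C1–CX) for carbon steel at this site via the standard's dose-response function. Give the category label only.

carbon steel: f(T) = +0.150·(T−10) [T≤10 °C] = -1.7400
  sulphur-dioxide contribution → 1.983 μm/a
  chloride contribution → 0.7919 μm/a
  total first-year rate 2.775 μm/a
ISO 9223 Table 2 (carbon steel): 1.3 < 2.77 ≤ 25 μm/a ⇒ C2

C2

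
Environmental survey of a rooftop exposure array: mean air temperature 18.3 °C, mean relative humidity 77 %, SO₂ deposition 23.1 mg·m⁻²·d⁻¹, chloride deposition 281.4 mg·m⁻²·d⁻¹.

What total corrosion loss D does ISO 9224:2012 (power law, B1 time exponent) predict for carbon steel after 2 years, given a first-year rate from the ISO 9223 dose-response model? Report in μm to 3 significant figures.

D(2) = 166 μm

carbon steel: temperature factor f = -0.054·(8.3) = -0.4482
  Pd branch = 1.77·Pd^0.52·e^(0.02·RH+f) = 26.99 μm/a
  Cl⁻ term: 0.102·281.4^0.62·exp(0.033·77+0.04·18.3) = 88.84
  sum: 26.99 + 88.84 → r_corr = 115.8 μm/a
Long-term exponent b (ISO 9224 Table 2, B1) = 0.523
  D(2) = 115.8 × 2^0.523 = 115.8 × 1.437 = 166.4 μm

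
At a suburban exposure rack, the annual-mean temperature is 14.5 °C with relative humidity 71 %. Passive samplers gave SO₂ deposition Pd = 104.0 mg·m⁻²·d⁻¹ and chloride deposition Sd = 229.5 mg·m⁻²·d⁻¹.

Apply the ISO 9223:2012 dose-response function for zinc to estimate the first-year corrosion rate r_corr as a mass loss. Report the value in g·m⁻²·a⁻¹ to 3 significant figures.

r_corr = 30.3 g·m⁻²·a⁻¹

zinc: f(T) = -0.071·(T−10) [T>10 °C] = -0.3195
  sulphur-dioxide contribution → 1.896 μm/a
  chloride contribution → 2.348 μm/a
  total first-year rate 4.243 μm/a
Convert to mass loss: 4.243 μm/a × 7.14 g/cm³ = 30.3 g·m⁻²·a⁻¹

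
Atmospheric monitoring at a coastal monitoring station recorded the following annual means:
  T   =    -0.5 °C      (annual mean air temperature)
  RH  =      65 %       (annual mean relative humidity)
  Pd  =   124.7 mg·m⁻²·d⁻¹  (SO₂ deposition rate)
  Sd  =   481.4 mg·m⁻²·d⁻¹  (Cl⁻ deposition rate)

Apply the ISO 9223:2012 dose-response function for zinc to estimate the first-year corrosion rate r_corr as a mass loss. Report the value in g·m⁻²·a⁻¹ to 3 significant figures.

r_corr = 17.1 g·m⁻²·a⁻¹

zinc: f(T) = +0.038·(T−10) [T≤10 °C] = -0.3990
  sulphur-dioxide contribution → 1.439 μm/a
  chloride contribution → 0.9538 μm/a
  ⇒ r_corr(zinc) = 2.393 μm/a
Convert to mass loss: 2.393 μm/a × 7.14 g/cm³ = 17.08 g·m⁻²·a⁻¹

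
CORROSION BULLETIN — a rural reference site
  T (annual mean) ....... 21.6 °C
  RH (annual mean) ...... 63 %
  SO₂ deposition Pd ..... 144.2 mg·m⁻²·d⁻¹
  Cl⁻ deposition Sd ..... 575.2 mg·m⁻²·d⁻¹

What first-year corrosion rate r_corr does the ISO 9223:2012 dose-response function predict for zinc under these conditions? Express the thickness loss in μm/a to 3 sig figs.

r_corr = 7.71 μm/a

zinc: f(T) = -0.071·(T−10) [T>10 °C] = -0.8236
  Pd branch = 0.0129·Pd^0.44·e^(0.046·RH+f) = 0.915 μm/a
  Cl⁻ term: 0.0175·575.2^0.57·exp(0.008·63+0.085·21.6) = 6.798
  sum: 0.915 + 6.798 → r_corr = 7.713 μm/a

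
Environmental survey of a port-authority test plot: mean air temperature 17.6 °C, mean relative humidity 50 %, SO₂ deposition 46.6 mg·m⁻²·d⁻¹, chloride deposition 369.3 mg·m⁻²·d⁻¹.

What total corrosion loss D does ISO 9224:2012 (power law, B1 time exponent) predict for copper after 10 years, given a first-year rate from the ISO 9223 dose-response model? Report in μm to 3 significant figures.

D(10) = 4.06 μm

copper: temperature factor f = -0.080·(7.6) = -0.6080
  sulphur-dioxide contribution → 0.1497 μm/a
  chloride contribution → 0.7247 μm/a
  ⇒ r_corr(copper) = 0.8744 μm/a
Long-term exponent b (ISO 9224 Table 2, B1) = 0.667
  D(10) = 0.8744 × 10^0.667 = 0.8744 × 4.645 = 4.062 μm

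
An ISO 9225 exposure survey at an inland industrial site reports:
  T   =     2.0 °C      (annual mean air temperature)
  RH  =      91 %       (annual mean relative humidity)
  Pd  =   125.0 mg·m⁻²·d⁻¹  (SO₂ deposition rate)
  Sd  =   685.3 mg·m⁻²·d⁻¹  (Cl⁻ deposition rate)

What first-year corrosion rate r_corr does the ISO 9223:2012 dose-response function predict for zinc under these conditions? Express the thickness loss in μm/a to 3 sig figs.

zinc: temperature factor f = +0.038·(-8.0) = -0.3040
  Pd branch = 0.0129·Pd^0.44·e^(0.046·RH+f) = 5.238 μm/a
  Cl⁻ term: 0.0175·685.3^0.57·exp(0.008·91+0.085·2.0) = 1.776
  r_corr = 5.238 + 1.776 = 7.014 μm/a

r_corr = 7.01 μm/a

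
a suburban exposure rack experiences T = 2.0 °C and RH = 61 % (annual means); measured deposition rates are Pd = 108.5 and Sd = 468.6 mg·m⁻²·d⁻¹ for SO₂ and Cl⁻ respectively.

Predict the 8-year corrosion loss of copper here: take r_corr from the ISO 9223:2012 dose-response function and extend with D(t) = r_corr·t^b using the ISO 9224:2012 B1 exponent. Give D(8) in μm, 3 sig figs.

copper: T≤10 °C ⇒ hinge +0.126·(2.0−10) = -1.0080
  SO₂ term: 0.0053·108.5^0.26·exp(0.059·61-1.0080) = 0.2392
  Sd branch = 0.01025·Sd^0.27·e^(0.036·RH+0.049·T) = 0.5347 μm/a
  sum: 0.2392 + 0.5347 → r_corr = 0.7739 μm/a
ISO 9224: D(t) = r_corr · t^b with b = 0.667 (copper, B1)
  D(8) = 0.7739 × 8^0.667 = 0.7739 × 4.003 = 3.098 μm

D(8) = 3.10 μm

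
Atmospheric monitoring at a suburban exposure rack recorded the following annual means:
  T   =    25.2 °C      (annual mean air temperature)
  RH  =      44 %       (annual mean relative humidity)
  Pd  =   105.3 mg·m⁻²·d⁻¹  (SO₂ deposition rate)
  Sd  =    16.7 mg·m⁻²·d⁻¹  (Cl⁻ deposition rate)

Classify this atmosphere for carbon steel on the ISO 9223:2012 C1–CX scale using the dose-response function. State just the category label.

C3

carbon steel: f(T) = -0.054·(T−10) [T>10 °C] = -0.8208
  SO₂ term: 1.77·105.3^0.52·exp(0.02·44-0.8208) = 21.15
  Cl⁻ term: 0.102·16.7^0.62·exp(0.033·44+0.04·25.2) = 6.84
  r_corr = 21.15 + 6.84 = 27.99 μm/a
ISO 9223 Table 2 (carbon steel): 25 < 28 ≤ 50 μm/a ⇒ C3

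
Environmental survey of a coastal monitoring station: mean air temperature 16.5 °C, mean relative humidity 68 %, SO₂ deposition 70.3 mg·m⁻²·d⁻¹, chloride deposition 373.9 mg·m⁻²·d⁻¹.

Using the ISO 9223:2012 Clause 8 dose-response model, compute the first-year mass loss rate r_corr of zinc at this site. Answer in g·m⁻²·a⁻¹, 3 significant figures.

r_corr = 34.2 g·m⁻²·a⁻¹

zinc: f(T) = -0.071·(T−10) [T>10 °C] = -0.4615
  sulphur-dioxide contribution → 1.206 μm/a
  chloride contribution → 3.588 μm/a
  ⇒ r_corr(zinc) = 4.794 μm/a
Convert to mass loss: 4.794 μm/a × 7.14 g/cm³ = 34.23 g·m⁻²·a⁻¹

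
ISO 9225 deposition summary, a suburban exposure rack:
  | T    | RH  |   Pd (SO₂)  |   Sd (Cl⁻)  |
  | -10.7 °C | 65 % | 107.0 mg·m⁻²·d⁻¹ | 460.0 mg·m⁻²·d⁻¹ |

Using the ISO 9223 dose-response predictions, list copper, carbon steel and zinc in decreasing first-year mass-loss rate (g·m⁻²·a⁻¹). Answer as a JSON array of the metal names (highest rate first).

["carbon steel", "zinc", "copper"]

copper: temperature factor f = +0.126·(-20.7) = -2.6082
  Pd branch = 0.0053·Pd^0.26·e^(0.059·RH+f) = 0.06091 μm/a
  Cl⁻ term: 0.01025·460.0^0.27·exp(0.036·65+0.049·-10.7) = 0.3298
  sum: 0.06091 + 0.3298 → r_corr = 0.3907 μm/a
  mass loss = 0.3907 μm/a × 8.96 g/cm³ = 3.501 g·m⁻²·a⁻¹
carbon steel: f(T) = +0.150·(T−10) [T≤10 °C] = -3.1050
  Pd branch = 1.77·Pd^0.52·e^(0.02·RH+f) = 3.306 μm/a
  Cl⁻ term: 0.102·460.0^0.62·exp(0.033·65+0.04·-10.7) = 25.42
  r_corr = 3.306 + 25.42 = 28.73 μm/a
  mass loss = 28.73 μm/a × 7.85 g/cm³ = 225.5 g·m⁻²·a⁻¹
zinc: temperature factor f = +0.038·(-20.7) = -0.7866
  Pd branch = 0.0129·Pd^0.44·e^(0.046·RH+f) = 0.9129 μm/a
  Sd branch = 0.0175·Sd^0.57·e^(0.008·RH+0.085·T) = 0.3905 μm/a
  sum: 0.9129 + 0.3905 → r_corr = 1.303 μm/a
  mass loss = 1.303 μm/a × 7.14 g/cm³ = 9.307 g·m⁻²·a⁻¹
Ordering by g·m⁻²·a⁻¹: carbon steel (226) > zinc (9.31) > copper (3.5)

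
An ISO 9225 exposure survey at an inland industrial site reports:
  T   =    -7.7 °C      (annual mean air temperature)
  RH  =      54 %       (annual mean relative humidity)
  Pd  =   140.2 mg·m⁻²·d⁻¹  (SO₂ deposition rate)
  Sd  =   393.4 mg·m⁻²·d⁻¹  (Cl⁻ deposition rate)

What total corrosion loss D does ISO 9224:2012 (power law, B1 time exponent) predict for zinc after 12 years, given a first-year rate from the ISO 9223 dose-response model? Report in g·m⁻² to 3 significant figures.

zinc: T≤10 °C ⇒ hinge +0.038·(-7.7−10) = -0.6726
  Pd branch = 0.0129·Pd^0.44·e^(0.046·RH+f) = 0.6948 μm/a
  Sd branch = 0.0175·Sd^0.57·e^(0.008·RH+0.085·T) = 0.4221 μm/a
  r_corr = 0.6948 + 0.4221 = 1.117 μm/a
Power-law: D(12) = r_corr · 12^0.813
  D(12) = 1.117 × 12^0.813 = 1.117 × 7.54 = 8.422 μm
  Mass loss = 8.422 μm × 7.14 g/cm³ = 60.13 g·m⁻²

D(12) = 60.1 g·m⁻²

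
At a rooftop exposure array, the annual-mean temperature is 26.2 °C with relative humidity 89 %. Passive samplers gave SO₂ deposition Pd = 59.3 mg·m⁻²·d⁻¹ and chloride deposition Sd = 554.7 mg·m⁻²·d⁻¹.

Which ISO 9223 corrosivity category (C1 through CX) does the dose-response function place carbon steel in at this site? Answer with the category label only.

carbon steel: T>10 °C ⇒ hinge -0.054·(26.2−10) = -0.8748
  Pd branch = 1.77·Pd^0.52·e^(0.02·RH+f) = 36.57 μm/a
  Cl⁻ term: 0.102·554.7^0.62·exp(0.033·89+0.04·26.2) = 275.8
  sum: 36.57 + 275.8 → r_corr = 312.4 μm/a
312 μm/a falls in (200, 700] for carbon steel → category CX

CX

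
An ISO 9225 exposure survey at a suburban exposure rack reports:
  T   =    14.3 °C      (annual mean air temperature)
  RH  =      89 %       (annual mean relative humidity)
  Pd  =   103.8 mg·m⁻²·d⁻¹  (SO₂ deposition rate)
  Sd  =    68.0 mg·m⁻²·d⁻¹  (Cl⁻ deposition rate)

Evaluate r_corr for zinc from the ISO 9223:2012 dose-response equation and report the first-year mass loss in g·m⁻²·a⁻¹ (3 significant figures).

zinc: T>10 °C ⇒ hinge -0.071·(14.3−10) = -0.3053
  Pd branch = 0.0129·Pd^0.44·e^(0.046·RH+f) = 4.397 μm/a
  Sd branch = 0.0175·Sd^0.57·e^(0.008·RH+0.085·T) = 1.333 μm/a
  sum: 4.397 + 1.333 → r_corr = 5.729 μm/a
Convert to mass loss: 5.729 μm/a × 7.14 g/cm³ = 40.91 g·m⁻²·a⁻¹

r_corr = 40.9 g·m⁻²·a⁻¹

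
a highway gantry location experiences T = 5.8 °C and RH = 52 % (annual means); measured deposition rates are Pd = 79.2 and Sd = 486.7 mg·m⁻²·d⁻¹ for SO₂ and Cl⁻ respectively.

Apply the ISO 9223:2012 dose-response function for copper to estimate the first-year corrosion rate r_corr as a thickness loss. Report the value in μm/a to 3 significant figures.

r_corr = 0.680 μm/a

copper: T≤10 °C ⇒ hinge +0.126·(5.8−10) = -0.5292
  SO₂ term: 0.0053·79.2^0.26·exp(0.059·52-0.5292) = 0.2092
  Cl⁻ term: 0.01025·486.7^0.27·exp(0.036·52+0.049·5.8) = 0.4707
  r_corr = 0.2092 + 0.4707 = 0.6798 μm/a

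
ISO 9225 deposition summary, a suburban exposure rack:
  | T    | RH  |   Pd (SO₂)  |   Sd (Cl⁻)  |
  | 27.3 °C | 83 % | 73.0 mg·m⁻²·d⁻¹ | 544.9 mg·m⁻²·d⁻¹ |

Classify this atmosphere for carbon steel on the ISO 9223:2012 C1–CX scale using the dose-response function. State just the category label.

CX

carbon steel: f(T) = -0.054·(T−10) [T>10 °C] = -0.9342
  SO₂ term: 1.77·73.0^0.52·exp(0.02·83-0.9342) = 34.05
  Cl⁻ term: 0.102·544.9^0.62·exp(0.033·83+0.04·27.3) = 233.8
  sum: 34.05 + 233.8 → r_corr = 267.9 μm/a
Category bounds: 200…700 μm/a bracket r_corr ⇒ CX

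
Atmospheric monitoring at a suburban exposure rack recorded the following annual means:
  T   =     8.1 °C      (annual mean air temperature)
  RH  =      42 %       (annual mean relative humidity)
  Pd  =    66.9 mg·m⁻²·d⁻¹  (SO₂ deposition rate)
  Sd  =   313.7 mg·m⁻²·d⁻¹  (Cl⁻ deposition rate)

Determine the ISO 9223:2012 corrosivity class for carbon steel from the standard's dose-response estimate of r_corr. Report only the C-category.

C3

carbon steel: f(T) = +0.150·(T−10) [T≤10 °C] = -0.2850
  Pd branch = 1.77·Pd^0.52·e^(0.02·RH+f) = 27.43 μm/a
  Cl⁻ term: 0.102·313.7^0.62·exp(0.033·42+0.04·8.1) = 19.91
  r_corr = 27.43 + 19.91 = 47.34 μm/a
Category bounds: 25…50 μm/a bracket r_corr ⇒ C3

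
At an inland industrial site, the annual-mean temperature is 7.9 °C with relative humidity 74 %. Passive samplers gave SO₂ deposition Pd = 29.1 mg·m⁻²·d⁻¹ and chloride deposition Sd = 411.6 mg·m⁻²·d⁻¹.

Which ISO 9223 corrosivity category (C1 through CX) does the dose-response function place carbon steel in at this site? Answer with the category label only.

carbon steel: T≤10 °C ⇒ hinge +0.150·(7.9−10) = -0.3150
  Pd branch = 1.77·Pd^0.52·e^(0.02·RH+f) = 32.75 μm/a
  Cl⁻ term: 0.102·411.6^0.62·exp(0.033·74+0.04·7.9) = 67.2
  r_corr = 32.75 + 67.2 = 99.94 μm/a
Category bounds: 80…200 μm/a bracket r_corr ⇒ C5

C5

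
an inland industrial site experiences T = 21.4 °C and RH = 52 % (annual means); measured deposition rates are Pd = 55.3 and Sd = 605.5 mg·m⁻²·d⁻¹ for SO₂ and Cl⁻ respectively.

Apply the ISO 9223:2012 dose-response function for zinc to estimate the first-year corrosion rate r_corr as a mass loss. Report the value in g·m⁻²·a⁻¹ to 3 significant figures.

r_corr = 47.6 g·m⁻²·a⁻¹

zinc: temperature factor f = -0.071·(11.4) = -0.8094
  SO₂ term: 0.0129·55.3^0.44·exp(0.046·52-0.8094) = 0.367
  Sd branch = 0.0175·Sd^0.57·e^(0.008·RH+0.085·T) = 6.302 μm/a
  r_corr = 0.367 + 6.302 = 6.669 μm/a
Convert to mass loss: 6.669 μm/a × 7.14 g/cm³ = 47.62 g·m⁻²·a⁻¹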